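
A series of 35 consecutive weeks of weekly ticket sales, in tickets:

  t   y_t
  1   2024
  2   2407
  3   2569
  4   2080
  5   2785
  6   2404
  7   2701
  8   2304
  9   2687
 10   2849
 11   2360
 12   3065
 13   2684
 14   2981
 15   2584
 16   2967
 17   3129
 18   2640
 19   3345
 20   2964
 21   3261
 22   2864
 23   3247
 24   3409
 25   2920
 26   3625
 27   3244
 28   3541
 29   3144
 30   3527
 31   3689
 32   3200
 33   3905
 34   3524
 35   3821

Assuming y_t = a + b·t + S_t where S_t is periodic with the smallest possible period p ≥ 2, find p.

7

First differences y_{t+1} − y_t: 383, 162, -489, 705, -381, 297, -397, 383, 162, -489, 705, -381, 297, -397, 383, 162, …
The difference pattern repeats every 7 terms and not for any smaller step, so p = 7.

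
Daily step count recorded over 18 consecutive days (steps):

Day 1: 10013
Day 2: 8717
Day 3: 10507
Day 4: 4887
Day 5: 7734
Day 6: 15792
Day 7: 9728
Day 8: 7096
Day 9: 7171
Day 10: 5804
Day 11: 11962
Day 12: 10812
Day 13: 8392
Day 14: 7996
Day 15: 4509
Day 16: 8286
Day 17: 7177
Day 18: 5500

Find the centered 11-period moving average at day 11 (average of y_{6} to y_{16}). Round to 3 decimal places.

8868.000

Sum of periods 6–16: 15792 + 9728 + 7096 + 7171 + 5804 + 11962 + 10812 + 8392 + 7996 + 4509 + 8286 = 97548
Divide by 11: 97548 / 11 = 8868.000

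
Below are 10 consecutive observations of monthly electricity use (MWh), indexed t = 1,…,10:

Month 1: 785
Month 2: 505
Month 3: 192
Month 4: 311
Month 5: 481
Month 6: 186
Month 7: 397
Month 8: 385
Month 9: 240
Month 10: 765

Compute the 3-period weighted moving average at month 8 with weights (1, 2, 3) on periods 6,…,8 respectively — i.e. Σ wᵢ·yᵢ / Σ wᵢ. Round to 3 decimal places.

355.833

Weighted sum: 1·186 + 2·397 + 3·385 = 186 + 794 + 1155 = 2135
Weight total: 1 + 2 + 3 = 6
WMA = 2135 / 6 = 355.833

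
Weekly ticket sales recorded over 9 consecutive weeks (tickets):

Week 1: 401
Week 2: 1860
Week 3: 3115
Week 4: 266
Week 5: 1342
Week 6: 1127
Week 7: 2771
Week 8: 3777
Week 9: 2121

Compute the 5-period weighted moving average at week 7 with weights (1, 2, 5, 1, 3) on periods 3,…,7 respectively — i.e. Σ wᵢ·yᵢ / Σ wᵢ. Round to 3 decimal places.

Weighted sum: 1·3115 + 2·266 + 5·1342 + 1·1127 + 3·2771 = 3115 + 532 + 6710 + 1127 + 8313 = 19797
Weight total: 1 + 2 + 5 + 1 + 3 = 12
WMA = 19797 / 12 = 1649.750

1649.750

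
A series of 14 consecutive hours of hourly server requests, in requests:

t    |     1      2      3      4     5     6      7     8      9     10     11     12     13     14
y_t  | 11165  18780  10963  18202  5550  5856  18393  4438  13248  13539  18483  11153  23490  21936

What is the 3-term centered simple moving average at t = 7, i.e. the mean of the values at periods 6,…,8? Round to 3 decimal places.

Sum of periods 6–8: 5856 + 18393 + 4438 = 28687
Divide by 3: 28687 / 3 = 9562.333

9562.333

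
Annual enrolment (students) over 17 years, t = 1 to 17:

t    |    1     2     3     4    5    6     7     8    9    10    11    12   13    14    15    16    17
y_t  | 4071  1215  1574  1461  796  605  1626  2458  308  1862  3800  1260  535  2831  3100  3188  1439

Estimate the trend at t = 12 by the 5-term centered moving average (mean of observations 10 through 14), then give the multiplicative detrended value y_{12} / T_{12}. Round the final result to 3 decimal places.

0.612

Trend T_12 = (1862 + 3800 + 1260 + 535 + 2831) / 5 = 10288/5 = 2057.60000
Ratio to trend: 1260 / 2057.60000 = 0.612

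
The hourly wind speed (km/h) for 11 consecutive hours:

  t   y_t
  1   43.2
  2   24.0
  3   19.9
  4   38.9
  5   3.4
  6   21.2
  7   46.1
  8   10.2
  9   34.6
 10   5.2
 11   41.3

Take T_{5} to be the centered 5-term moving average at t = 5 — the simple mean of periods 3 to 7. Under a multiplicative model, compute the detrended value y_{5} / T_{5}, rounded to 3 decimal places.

Trend T_5 = (19.9 + 38.9 + 3.4 + 21.2 + 46.1) / 5 = 129.5/5 = 25.90000
Ratio to trend: 3.4 / 25.90000 = 0.131

0.131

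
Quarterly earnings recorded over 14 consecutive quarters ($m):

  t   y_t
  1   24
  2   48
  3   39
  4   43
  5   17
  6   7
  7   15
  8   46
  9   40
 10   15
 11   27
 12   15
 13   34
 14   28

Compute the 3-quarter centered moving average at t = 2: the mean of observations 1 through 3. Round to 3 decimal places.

Sum of periods 1–3: 24 + 48 + 39 = 111
Divide by 3: 111 / 3 = 37.000

37.000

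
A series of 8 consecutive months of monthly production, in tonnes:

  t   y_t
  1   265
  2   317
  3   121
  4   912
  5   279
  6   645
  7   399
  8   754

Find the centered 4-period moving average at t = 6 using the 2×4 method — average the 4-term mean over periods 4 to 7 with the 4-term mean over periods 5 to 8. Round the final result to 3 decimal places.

539.000

Sum over 4–7: 912 + 279 + 645 + 399 = 2235
Sum over 5–8: 279 + 645 + 399 + 754 = 2077
CMA at t=6 = (2235 + 2077) / (2·4) = 4312 / 8 = 539.000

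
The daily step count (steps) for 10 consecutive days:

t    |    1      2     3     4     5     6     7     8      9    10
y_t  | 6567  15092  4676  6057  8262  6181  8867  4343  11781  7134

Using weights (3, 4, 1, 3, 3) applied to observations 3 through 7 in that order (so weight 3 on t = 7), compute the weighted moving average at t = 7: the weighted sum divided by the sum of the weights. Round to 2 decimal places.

6547.29

Weighted sum: 3·4676 + 4·6057 + 1·8262 + 3·6181 + 3·8867 = 14028 + 24228 + 8262 + 18543 + 26601 = 91662
Weight total: 3 + 4 + 1 + 3 + 3 = 14
WMA = 91662 / 14 = 6547.29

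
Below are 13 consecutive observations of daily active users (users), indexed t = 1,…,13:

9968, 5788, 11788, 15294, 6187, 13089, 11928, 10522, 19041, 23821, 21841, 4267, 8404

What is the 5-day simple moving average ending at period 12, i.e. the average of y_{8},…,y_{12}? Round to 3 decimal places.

Sum of periods 8–12: 10522 + 19041 + 23821 + 21841 + 4267 = 79492
Divide by 5: 79492 / 5 = 15898.400

15898.400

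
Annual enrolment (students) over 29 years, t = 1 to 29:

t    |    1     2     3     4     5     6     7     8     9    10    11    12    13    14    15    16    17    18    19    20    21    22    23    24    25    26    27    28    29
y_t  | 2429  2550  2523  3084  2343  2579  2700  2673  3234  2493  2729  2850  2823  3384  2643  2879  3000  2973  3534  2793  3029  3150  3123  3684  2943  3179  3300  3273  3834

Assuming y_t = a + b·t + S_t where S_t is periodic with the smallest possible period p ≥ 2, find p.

5

First differences y_{t+1} − y_t: 121, -27, 561, -741, 236, 121, -27, 561, -741, 236, 121, -27, …
The difference pattern repeats every 5 terms and not for any smaller step, so p = 5.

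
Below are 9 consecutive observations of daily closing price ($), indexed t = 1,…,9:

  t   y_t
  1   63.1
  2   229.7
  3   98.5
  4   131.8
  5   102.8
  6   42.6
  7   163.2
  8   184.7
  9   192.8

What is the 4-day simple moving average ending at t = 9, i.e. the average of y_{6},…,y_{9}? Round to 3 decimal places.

Sum of periods 6–9: 42.6 + 163.2 + 184.7 + 192.8 = 583.3
Divide by 4: 583.3 / 4 = 145.825

145.825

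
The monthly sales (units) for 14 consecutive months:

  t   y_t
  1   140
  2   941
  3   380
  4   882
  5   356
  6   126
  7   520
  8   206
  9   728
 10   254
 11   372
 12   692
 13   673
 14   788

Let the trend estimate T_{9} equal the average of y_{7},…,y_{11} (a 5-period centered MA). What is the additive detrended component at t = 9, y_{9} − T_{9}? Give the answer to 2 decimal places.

312.00

Trend T_9 = (520 + 206 + 728 + 254 + 372) / 5 = 2080/5 = 416.0000
Detrended value: 728 − 416.0000 = 312.00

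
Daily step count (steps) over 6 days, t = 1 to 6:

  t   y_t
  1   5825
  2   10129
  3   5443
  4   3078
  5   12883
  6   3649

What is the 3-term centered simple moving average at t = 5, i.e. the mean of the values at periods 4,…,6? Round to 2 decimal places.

6536.67

Sum of periods 4–6: 3078 + 12883 + 3649 = 19610
Divide by 3: 19610 / 3 = 6536.67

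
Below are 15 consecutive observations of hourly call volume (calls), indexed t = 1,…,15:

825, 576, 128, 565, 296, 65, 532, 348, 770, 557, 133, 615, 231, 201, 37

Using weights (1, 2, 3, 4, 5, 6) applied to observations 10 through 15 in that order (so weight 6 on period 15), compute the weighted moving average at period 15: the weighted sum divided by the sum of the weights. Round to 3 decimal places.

Weighted sum: 1·557 + 2·133 + 3·615 + 4·231 + 5·201 + 6·37 = 557 + 266 + 1845 + 924 + 1005 + 222 = 4819
Weight total: 1 + 2 + 3 + 4 + 5 + 6 = 21
WMA = 4819 / 21 = 229.476

229.476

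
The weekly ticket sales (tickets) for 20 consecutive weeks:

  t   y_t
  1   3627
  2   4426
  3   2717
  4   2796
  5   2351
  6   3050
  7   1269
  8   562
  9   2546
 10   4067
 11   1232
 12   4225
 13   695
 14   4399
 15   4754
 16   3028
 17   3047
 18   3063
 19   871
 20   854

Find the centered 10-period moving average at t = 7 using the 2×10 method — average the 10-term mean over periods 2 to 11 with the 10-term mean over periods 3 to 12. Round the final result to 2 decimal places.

Sum over 2–11: 4426 + 2717 + 2796 + 2351 + 3050 + 1269 + 562 + 2546 + 4067 + 1232 = 25016
Sum over 3–12: 2717 + 2796 + 2351 + 3050 + 1269 + 562 + 2546 + 4067 + 1232 + 4225 = 24815
CMA at t=7 = (25016 + 24815) / (2·10) = 49831 / 20 = 2491.55

2491.55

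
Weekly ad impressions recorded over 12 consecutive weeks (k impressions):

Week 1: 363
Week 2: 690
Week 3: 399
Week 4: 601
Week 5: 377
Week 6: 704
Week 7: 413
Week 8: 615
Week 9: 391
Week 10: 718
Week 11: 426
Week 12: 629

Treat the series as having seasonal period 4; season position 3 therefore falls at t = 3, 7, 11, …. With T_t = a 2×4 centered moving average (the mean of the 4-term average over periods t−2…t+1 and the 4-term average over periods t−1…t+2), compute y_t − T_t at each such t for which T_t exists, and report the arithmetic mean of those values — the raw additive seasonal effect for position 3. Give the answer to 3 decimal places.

-116.000

Season position 3 occurs at t = 3, 7 (where T_t is defined).
t=3: T_3 = 515.00000; y_3 − T_3 = 399 − 515.00000 = -116.00000
t=7: T_7 = 529.00000; y_7 − T_7 = 413 − 529.00000 = -116.00000
Mean deviation: (-116.00000 + -116.00000) / 2 = -116.000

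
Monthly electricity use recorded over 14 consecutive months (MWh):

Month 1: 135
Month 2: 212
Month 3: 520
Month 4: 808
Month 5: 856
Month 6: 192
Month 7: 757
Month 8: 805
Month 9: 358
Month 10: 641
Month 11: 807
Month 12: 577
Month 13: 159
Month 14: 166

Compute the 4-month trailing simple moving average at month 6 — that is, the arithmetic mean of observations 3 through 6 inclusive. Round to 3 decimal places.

Sum of periods 3–6: 520 + 808 + 856 + 192 = 2376
Divide by 4: 2376 / 4 = 594.000

594.000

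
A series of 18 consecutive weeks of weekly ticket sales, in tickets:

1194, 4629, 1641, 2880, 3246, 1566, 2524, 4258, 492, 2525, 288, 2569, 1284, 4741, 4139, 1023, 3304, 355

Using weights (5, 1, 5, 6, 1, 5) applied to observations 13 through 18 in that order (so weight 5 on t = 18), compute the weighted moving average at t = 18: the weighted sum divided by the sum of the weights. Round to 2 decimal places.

1872.74

Weighted sum: 5·1284 + 1·4741 + 5·4139 + 6·1023 + 1·3304 + 5·355 = 6420 + 4741 + 20695 + 6138 + 3304 + 1775 = 43073
Weight total: 5 + 1 + 5 + 6 + 1 + 5 = 23
WMA = 43073 / 23 = 1872.74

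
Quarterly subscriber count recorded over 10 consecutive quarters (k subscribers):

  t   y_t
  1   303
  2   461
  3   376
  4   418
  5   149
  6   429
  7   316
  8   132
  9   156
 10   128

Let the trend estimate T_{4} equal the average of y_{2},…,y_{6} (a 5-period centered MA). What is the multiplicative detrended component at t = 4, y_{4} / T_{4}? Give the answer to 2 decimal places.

1.14

Trend T_4 = (461 + 376 + 418 + 149 + 429) / 5 = 1833/5 = 366.6000
Ratio to trend: 418 / 366.6000 = 1.14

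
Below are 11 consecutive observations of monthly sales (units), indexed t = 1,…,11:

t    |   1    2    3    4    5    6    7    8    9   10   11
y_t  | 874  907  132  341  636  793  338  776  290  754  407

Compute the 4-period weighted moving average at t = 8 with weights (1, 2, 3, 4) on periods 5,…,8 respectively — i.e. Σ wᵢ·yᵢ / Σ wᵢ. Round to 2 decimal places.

634.00

Weighted sum: 1·636 + 2·793 + 3·338 + 4·776 = 636 + 1586 + 1014 + 3104 = 6340
Weight total: 1 + 2 + 3 + 4 = 10
WMA = 6340 / 10 = 634.00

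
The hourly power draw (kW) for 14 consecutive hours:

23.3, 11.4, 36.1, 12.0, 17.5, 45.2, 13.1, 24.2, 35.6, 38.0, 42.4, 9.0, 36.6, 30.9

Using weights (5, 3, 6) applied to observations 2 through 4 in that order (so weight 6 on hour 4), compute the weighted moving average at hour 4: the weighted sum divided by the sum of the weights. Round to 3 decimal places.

16.950

Weighted sum: 5·11.4 + 3·36.1 + 6·12.0 = 57.0 + 108.3 + 72.0 = 237.3
Weight total: 5 + 3 + 6 = 14
WMA = 237.3 / 14 = 16.950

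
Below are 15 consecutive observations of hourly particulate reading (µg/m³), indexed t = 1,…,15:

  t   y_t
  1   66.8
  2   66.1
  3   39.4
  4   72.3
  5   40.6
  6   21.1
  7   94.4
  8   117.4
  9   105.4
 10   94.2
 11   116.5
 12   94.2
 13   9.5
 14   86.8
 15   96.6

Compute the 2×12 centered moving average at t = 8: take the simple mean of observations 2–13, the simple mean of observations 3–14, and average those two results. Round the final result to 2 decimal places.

73.45

Sum over 2–13: 66.1 + 39.4 + 72.3 + 40.6 + 21.1 + 94.4 + 117.4 + 105.4 + 94.2 + 116.5 + 94.2 + 9.5 = 871.1
Sum over 3–14: 39.4 + 72.3 + 40.6 + 21.1 + 94.4 + 117.4 + 105.4 + 94.2 + 116.5 + 94.2 + 9.5 + 86.8 = 891.8
CMA at t=8 = (871.1 + 891.8) / (2·12) = 1762.9 / 24 = 73.45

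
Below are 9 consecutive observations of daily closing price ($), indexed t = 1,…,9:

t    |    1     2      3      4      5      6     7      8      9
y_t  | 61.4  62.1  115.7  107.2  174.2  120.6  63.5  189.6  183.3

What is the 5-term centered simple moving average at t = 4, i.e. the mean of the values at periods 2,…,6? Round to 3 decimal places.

115.960

Sum of periods 2–6: 62.1 + 115.7 + 107.2 + 174.2 + 120.6 = 579.8
Divide by 5: 579.8 / 5 = 115.960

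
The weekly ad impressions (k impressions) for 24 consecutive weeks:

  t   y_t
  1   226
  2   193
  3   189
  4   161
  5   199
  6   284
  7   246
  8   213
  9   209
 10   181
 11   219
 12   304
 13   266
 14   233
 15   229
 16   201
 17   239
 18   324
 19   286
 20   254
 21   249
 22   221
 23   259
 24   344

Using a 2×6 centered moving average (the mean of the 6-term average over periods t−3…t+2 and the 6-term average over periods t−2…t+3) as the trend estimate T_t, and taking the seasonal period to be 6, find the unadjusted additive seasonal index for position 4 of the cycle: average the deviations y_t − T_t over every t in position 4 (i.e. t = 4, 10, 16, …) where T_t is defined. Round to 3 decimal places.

Season position 4 occurs at t = 4, 10, 16 (where T_t is defined).
t=4: T_4 = 210.33333; y_4 − T_4 = 161 − 210.33333 = -49.33333
t=10: T_10 = 230.33333; y_10 − T_10 = 181 − 230.33333 = -49.33333
t=16: T_16 = 250.33333; y_16 − T_16 = 201 − 250.33333 = -49.33333
Mean deviation: (-49.33333 + -49.33333 + -49.33333) / 3 = -49.333

-49.333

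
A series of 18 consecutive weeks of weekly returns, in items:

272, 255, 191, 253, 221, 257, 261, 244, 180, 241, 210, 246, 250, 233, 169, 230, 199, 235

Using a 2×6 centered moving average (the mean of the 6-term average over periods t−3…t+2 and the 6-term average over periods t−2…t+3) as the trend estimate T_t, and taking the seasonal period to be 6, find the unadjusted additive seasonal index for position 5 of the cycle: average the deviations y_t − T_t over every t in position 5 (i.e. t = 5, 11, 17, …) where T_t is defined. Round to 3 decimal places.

Season position 5 occurs at t = 5, 11 (where T_t is defined).
t=5: T_5 = 238.75000; y_5 − T_5 = 221 − 238.75000 = -17.75000
t=11: T_11 = 227.58333; y_11 − T_11 = 210 − 227.58333 = -17.58333
Mean deviation: (-17.75000 + -17.58333) / 2 = -17.667

-17.667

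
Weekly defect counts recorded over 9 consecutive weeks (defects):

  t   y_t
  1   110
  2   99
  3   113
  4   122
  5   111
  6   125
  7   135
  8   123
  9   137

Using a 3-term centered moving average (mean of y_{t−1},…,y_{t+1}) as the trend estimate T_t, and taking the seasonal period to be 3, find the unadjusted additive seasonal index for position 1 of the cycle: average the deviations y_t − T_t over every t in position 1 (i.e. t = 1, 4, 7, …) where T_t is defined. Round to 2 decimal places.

Season position 1 occurs at t = 4, 7 (where T_t is defined).
t=4: T_4 = 115.3333; y_4 − T_4 = 122 − 115.3333 = 6.6667
t=7: T_7 = 127.6667; y_7 − T_7 = 135 − 127.6667 = 7.3333
Mean deviation: (6.6667 + 7.3333) / 2 = 7.00

7.00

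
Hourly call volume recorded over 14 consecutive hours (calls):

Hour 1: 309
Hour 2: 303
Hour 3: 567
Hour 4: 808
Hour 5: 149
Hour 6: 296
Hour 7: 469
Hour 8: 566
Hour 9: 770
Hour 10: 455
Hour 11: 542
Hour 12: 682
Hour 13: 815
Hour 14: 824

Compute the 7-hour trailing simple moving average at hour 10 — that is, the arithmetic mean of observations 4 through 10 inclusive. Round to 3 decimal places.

501.857

Sum of periods 4–10: 808 + 149 + 296 + 469 + 566 + 770 + 455 = 3513
Divide by 7: 3513 / 7 = 501.857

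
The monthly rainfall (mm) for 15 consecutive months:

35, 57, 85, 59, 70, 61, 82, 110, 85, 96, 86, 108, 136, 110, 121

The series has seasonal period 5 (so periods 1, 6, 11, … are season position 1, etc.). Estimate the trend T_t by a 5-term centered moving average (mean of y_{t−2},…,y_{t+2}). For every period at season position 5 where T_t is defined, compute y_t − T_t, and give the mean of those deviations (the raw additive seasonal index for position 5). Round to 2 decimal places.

Season position 5 occurs at t = 5, 10 (where T_t is defined).
t=5: T_5 = 71.4000; y_5 − T_5 = 70 − 71.4000 = -1.4000
t=10: T_10 = 97.0000; y_10 − T_10 = 96 − 97.0000 = -1.0000
Mean deviation: (-1.4000 + -1.0000) / 2 = -1.20

-1.20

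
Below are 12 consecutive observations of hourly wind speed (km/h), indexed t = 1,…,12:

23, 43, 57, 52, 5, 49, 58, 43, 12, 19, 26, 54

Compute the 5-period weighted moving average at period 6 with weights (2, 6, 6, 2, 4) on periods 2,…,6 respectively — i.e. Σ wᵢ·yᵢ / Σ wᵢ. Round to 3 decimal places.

Weighted sum: 2·43 + 6·57 + 6·52 + 2·5 + 4·49 = 86 + 342 + 312 + 10 + 196 = 946
Weight total: 2 + 6 + 6 + 2 + 4 = 20
WMA = 946 / 20 = 47.300

47.300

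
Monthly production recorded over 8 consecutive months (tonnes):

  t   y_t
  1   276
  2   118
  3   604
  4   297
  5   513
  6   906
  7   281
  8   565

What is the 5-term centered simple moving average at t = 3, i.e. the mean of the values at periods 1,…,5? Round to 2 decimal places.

361.60

Sum of periods 1–5: 276 + 118 + 604 + 297 + 513 = 1808
Divide by 5: 1808 / 5 = 361.60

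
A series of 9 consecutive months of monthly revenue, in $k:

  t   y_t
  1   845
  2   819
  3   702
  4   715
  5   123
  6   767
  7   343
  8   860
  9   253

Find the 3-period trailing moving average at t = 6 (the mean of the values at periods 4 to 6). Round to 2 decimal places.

535.00

Sum of periods 4–6: 715 + 123 + 767 = 1605
Divide by 3: 1605 / 3 = 535.00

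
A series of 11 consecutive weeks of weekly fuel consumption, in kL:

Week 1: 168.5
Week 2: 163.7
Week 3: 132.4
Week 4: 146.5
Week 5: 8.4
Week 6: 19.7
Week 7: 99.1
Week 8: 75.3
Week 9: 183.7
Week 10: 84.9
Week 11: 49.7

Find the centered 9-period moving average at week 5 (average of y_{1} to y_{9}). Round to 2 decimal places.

Sum of periods 1–9: 168.5 + 163.7 + 132.4 + 146.5 + 8.4 + 19.7 + 99.1 + 75.3 + 183.7 = 997.3
Divide by 9: 997.3 / 9 = 110.81

110.81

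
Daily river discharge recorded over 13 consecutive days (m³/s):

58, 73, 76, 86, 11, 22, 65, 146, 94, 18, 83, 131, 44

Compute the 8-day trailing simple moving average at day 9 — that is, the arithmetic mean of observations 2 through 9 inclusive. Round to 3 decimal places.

71.625

Sum of periods 2–9: 73 + 76 + 86 + 11 + 22 + 65 + 146 + 94 = 573
Divide by 8: 573 / 8 = 71.625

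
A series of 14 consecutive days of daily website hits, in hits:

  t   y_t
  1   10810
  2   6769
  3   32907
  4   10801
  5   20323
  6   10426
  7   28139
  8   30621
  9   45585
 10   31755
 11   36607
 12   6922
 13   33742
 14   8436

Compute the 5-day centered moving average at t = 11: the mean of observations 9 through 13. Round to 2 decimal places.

Sum of periods 9–13: 45585 + 31755 + 36607 + 6922 + 33742 = 154611
Divide by 5: 154611 / 5 = 30922.20

30922.20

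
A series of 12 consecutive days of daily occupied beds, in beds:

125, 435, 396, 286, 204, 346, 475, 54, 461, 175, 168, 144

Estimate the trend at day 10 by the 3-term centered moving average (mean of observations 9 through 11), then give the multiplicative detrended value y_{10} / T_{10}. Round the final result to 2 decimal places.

0.65

Trend T_10 = (461 + 175 + 168) / 3 = 804/3 = 268.0000
Ratio to trend: 175 / 268.0000 = 0.65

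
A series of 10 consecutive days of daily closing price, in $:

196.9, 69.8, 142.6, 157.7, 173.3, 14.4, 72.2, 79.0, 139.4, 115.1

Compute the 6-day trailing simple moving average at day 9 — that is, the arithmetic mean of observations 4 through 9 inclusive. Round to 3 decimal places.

Sum of periods 4–9: 157.7 + 173.3 + 14.4 + 72.2 + 79.0 + 139.4 = 636.0
Divide by 6: 636.0 / 6 = 106.000

106.000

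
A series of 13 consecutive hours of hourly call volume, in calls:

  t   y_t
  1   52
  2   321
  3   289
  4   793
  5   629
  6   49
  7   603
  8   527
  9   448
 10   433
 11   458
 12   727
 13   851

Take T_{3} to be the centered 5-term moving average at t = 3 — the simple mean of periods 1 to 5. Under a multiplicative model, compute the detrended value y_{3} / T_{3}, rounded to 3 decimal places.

0.693

Trend T_3 = (52 + 321 + 289 + 793 + 629) / 5 = 2084/5 = 416.80000
Ratio to trend: 289 / 416.80000 = 0.693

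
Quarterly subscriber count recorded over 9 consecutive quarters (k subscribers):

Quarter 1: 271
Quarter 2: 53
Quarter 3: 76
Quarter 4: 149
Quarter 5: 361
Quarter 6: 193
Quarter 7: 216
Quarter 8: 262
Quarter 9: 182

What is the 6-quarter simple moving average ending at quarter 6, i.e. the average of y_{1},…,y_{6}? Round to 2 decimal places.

183.83

Sum of periods 1–6: 271 + 53 + 76 + 149 + 361 + 193 = 1103
Divide by 6: 1103 / 6 = 183.83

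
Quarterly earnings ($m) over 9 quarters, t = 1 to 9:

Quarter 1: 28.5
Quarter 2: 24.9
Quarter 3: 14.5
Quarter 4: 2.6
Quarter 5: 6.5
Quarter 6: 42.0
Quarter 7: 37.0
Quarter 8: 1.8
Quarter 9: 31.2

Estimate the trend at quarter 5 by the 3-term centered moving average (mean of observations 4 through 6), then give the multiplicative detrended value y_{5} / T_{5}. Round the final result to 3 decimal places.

0.382

Trend T_5 = (2.6 + 6.5 + 42.0) / 3 = 51.1/3 = 17.03333
Ratio to trend: 6.5 / 17.03333 = 0.382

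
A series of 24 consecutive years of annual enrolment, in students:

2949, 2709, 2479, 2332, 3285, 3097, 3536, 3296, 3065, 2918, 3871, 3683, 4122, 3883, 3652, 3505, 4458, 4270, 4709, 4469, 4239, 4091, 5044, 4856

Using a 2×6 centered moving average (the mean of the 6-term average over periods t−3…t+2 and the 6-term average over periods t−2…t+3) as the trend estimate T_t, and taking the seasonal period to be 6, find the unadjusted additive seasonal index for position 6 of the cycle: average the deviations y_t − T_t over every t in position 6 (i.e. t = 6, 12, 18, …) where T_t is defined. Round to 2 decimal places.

43.89

Season position 6 occurs at t = 6, 12, 18 (where T_t is defined).
t=6: T_6 = 3053.0000; y_6 − T_6 = 3097 − 3053.0000 = 44.0000
t=12: T_12 = 3639.2500; y_12 − T_12 = 3683 − 3639.2500 = 43.7500
t=18: T_18 = 4226.0833; y_18 − T_18 = 4270 − 4226.0833 = 43.9167
Mean deviation: (44.0000 + 43.7500 + 43.9167) / 3 = 43.89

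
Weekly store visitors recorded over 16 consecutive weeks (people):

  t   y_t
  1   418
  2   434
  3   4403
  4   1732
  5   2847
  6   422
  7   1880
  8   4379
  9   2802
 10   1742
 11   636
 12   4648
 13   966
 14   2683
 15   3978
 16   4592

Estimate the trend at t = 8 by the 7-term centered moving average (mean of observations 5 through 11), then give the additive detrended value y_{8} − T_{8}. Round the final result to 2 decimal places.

Trend T_8 = (2847 + 422 + 1880 + 4379 + 2802 + 1742 + 636) / 7 = 14708/7 = 2101.1429
Detrended value: 4379 − 2101.1429 = 2277.86

2277.86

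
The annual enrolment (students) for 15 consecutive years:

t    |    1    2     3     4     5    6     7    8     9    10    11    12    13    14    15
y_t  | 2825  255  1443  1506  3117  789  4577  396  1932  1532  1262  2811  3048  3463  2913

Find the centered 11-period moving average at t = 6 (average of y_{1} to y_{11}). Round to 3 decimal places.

1784.909

Sum of periods 1–11: 2825 + 255 + 1443 + 1506 + 3117 + 789 + 4577 + 396 + 1932 + 1532 + 1262 = 19634
Divide by 11: 19634 / 11 = 1784.909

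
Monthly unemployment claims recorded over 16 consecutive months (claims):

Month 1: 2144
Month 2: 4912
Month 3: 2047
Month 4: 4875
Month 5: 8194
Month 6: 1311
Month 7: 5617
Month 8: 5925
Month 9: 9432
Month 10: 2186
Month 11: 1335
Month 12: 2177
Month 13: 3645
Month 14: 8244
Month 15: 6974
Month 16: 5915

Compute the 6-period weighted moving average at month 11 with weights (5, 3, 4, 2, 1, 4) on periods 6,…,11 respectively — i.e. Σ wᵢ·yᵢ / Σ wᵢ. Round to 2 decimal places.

3868.21

Weighted sum: 5·1311 + 3·5617 + 4·5925 + 2·9432 + 1·2186 + 4·1335 = 6555 + 16851 + 23700 + 18864 + 2186 + 5340 = 73496
Weight total: 5 + 3 + 4 + 2 + 1 + 4 = 19
WMA = 73496 / 19 = 3868.21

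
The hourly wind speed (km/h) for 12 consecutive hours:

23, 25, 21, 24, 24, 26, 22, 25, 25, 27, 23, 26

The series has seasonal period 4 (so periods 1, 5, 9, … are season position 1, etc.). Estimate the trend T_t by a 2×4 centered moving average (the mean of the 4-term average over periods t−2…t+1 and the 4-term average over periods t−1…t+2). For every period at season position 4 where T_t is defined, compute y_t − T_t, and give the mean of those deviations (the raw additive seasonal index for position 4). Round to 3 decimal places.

Season position 4 occurs at t = 4, 8 (where T_t is defined).
t=4: T_4 = 23.62500; y_4 − T_4 = 24 − 23.62500 = 0.37500
t=8: T_8 = 24.62500; y_8 − T_8 = 25 − 24.62500 = 0.37500
Mean deviation: (0.37500 + 0.37500) / 2 = 0.375

0.375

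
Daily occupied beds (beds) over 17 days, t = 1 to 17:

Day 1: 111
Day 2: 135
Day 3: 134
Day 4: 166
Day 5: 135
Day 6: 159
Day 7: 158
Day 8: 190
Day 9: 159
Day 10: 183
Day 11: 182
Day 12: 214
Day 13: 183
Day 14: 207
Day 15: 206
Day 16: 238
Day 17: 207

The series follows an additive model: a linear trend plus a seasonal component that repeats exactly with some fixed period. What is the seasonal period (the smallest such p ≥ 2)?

4

First differences y_{t+1} − y_t: 24, -1, 32, -31, 24, -1, 32, -31, 24, -1, …
The difference pattern repeats every 4 terms and not for any smaller step, so p = 4.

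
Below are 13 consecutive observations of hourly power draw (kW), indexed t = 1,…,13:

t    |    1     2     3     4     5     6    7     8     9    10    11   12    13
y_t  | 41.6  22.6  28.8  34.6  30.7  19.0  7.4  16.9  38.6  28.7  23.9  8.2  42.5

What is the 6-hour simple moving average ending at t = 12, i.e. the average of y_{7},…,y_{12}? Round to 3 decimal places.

20.617

Sum of periods 7–12: 7.4 + 16.9 + 38.6 + 28.7 + 23.9 + 8.2 = 123.7
Divide by 6: 123.7 / 6 = 20.617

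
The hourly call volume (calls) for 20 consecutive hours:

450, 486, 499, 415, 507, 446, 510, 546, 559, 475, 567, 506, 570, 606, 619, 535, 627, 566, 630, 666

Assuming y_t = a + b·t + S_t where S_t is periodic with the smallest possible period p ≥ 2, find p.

6

First differences y_{t+1} − y_t: 36, 13, -84, 92, -61, 64, 36, 13, -84, 92, -61, 64, 36, 13, …
The difference pattern repeats every 6 terms and not for any smaller step, so p = 6.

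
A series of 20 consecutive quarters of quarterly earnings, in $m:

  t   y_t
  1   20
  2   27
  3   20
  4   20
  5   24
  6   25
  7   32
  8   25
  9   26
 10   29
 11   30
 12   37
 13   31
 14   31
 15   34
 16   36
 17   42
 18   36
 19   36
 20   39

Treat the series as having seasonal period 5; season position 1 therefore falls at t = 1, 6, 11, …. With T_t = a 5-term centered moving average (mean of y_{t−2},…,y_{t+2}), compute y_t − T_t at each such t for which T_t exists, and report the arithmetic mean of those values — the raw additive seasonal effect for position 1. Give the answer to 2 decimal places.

-0.20

Season position 1 occurs at t = 6, 11, 16 (where T_t is defined).
t=6: T_6 = 25.2000; y_6 − T_6 = 25 − 25.2000 = -0.2000
t=11: T_11 = 30.6000; y_11 − T_11 = 30 − 30.6000 = -0.6000
t=16: T_16 = 35.8000; y_16 − T_16 = 36 − 35.8000 = 0.2000
Mean deviation: (-0.2000 + -0.6000 + 0.2000) / 3 = -0.20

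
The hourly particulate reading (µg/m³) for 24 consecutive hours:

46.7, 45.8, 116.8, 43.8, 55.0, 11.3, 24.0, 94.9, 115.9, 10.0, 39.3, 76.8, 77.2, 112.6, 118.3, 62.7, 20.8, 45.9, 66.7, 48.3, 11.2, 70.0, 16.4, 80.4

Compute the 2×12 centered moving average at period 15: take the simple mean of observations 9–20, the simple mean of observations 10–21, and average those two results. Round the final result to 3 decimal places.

61.846

Sum over 9–20: 115.9 + 10.0 + 39.3 + 76.8 + 77.2 + 112.6 + 118.3 + 62.7 + 20.8 + 45.9 + 66.7 + 48.3 = 794.5
Sum over 10–21: 10.0 + 39.3 + 76.8 + 77.2 + 112.6 + 118.3 + 62.7 + 20.8 + 45.9 + 66.7 + 48.3 + 11.2 = 689.8
CMA at t=15 = (794.5 + 689.8) / (2·12) = 1484.3 / 24 = 61.846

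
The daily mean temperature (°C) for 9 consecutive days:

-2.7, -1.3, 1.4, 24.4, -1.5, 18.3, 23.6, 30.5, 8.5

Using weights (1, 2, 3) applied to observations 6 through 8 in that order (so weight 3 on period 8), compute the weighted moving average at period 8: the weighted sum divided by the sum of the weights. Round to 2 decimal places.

Weighted sum: 1·18.3 + 2·23.6 + 3·30.5 = 18.3 + 47.2 + 91.5 = 157.0
Weight total: 1 + 2 + 3 = 6
WMA = 157.0 / 6 = 26.17

26.17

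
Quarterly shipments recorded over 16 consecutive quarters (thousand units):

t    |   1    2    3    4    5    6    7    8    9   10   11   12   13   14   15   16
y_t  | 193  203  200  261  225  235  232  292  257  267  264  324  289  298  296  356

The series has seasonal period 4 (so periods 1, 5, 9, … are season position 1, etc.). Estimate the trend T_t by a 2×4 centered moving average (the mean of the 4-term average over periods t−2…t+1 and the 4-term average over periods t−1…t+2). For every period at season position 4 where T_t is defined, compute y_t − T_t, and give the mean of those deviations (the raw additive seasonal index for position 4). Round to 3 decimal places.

34.292

Season position 4 occurs at t = 4, 8, 12 (where T_t is defined).
t=4: T_4 = 226.25000; y_4 − T_4 = 261 − 226.25000 = 34.75000
t=8: T_8 = 258.00000; y_8 − T_8 = 292 − 258.00000 = 34.00000
t=12: T_12 = 289.87500; y_12 − T_12 = 324 − 289.87500 = 34.12500
Mean deviation: (34.75000 + 34.00000 + 34.12500) / 3 = 34.292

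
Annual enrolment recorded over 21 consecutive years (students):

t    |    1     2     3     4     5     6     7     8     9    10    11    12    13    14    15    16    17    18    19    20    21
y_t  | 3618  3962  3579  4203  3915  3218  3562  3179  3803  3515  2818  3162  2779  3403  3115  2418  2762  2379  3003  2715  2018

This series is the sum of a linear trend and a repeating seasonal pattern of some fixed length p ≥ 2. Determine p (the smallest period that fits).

First differences y_{t+1} − y_t: 344, -383, 624, -288, -697, 344, -383, 624, -288, -697, 344, -383, …
The difference pattern repeats every 5 terms and not for any smaller step, so p = 5.

5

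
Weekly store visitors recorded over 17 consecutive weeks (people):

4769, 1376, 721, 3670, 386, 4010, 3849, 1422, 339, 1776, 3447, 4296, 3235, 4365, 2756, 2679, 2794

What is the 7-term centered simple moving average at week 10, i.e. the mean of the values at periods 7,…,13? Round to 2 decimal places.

2623.43

Sum of periods 7–13: 3849 + 1422 + 339 + 1776 + 3447 + 4296 + 3235 = 18364
Divide by 7: 18364 / 7 = 2623.43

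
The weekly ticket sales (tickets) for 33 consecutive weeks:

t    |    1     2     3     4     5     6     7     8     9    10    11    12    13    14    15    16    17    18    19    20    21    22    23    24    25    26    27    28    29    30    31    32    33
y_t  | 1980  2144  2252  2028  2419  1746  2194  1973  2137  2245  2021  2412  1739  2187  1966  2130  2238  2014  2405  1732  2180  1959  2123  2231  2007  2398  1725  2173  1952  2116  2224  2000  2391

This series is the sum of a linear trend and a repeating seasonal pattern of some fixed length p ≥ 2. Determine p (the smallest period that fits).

First differences y_{t+1} − y_t: 164, 108, -224, 391, -673, 448, -221, 164, 108, -224, 391, -673, 448, -221, 164, 108, …
The difference pattern repeats every 7 terms and not for any smaller step, so p = 7.

7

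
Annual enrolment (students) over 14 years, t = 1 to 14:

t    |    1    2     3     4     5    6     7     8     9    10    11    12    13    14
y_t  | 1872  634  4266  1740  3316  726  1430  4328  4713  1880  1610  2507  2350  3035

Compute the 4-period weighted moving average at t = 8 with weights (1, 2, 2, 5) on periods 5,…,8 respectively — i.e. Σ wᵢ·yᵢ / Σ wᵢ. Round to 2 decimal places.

2926.80

Weighted sum: 1·3316 + 2·726 + 2·1430 + 5·4328 = 3316 + 1452 + 2860 + 21640 = 29268
Weight total: 1 + 2 + 2 + 5 = 10
WMA = 29268 / 10 = 2926.80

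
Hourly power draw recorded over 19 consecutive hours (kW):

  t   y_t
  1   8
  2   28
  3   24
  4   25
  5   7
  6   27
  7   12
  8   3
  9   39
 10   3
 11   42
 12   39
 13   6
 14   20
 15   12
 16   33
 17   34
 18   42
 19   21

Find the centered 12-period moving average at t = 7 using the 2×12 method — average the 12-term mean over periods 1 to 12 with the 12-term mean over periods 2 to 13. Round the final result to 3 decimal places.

Sum over 1–12: 8 + 28 + 24 + 25 + 7 + 27 + 12 + 3 + 39 + 3 + 42 + 39 = 257
Sum over 2–13: 28 + 24 + 25 + 7 + 27 + 12 + 3 + 39 + 3 + 42 + 39 + 6 = 255
CMA at t=7 = (257 + 255) / (2·12) = 512 / 24 = 21.333

21.333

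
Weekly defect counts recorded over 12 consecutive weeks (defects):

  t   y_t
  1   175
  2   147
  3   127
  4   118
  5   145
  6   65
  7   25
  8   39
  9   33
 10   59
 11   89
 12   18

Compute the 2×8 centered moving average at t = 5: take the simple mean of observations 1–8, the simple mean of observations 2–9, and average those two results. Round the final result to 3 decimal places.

Sum over 1–8: 175 + 147 + 127 + 118 + 145 + 65 + 25 + 39 = 841
Sum over 2–9: 147 + 127 + 118 + 145 + 65 + 25 + 39 + 33 = 699
CMA at t=5 = (841 + 699) / (2·8) = 1540 / 16 = 96.250

96.250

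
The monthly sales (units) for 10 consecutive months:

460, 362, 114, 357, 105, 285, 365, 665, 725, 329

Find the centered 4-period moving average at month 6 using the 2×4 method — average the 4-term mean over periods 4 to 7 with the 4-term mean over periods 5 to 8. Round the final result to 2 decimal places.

Sum over 4–7: 357 + 105 + 285 + 365 = 1112
Sum over 5–8: 105 + 285 + 365 + 665 = 1420
CMA at t=6 = (1112 + 1420) / (2·4) = 2532 / 8 = 316.50

316.50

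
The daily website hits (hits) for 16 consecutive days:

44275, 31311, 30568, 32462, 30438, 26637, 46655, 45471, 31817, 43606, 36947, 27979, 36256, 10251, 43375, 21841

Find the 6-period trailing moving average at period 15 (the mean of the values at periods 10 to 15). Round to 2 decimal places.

33069.00

Sum of periods 10–15: 43606 + 36947 + 27979 + 36256 + 10251 + 43375 = 198414
Divide by 6: 198414 / 6 = 33069.00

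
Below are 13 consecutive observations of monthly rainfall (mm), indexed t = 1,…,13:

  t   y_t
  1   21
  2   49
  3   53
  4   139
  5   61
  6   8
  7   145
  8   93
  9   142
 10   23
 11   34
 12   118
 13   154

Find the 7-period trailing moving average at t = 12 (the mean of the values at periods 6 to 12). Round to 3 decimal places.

80.429

Sum of periods 6–12: 8 + 145 + 93 + 142 + 23 + 34 + 118 = 563
Divide by 7: 563 / 7 = 80.429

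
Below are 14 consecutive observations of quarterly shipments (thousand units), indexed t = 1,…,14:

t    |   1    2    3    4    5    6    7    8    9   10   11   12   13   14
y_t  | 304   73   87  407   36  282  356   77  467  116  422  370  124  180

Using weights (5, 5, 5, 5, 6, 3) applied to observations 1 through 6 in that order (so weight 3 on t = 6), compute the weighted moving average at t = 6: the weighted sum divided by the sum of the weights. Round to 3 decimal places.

Weighted sum: 5·304 + 5·73 + 5·87 + 5·407 + 6·36 + 3·282 = 1520 + 365 + 435 + 2035 + 216 + 846 = 5417
Weight total: 5 + 5 + 5 + 5 + 6 + 3 = 29
WMA = 5417 / 29 = 186.793

186.793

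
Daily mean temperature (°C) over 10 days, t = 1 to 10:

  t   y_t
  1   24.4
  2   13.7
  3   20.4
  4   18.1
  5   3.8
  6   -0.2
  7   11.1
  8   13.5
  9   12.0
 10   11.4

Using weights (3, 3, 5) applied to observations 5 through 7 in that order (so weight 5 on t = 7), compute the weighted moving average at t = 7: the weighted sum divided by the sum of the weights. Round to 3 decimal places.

Weighted sum: 3·3.8 + 3·-0.2 + 5·11.1 = 11.4 + -0.6 + 55.5 = 66.3
Weight total: 3 + 3 + 5 = 11
WMA = 66.3 / 11 = 6.027

6.027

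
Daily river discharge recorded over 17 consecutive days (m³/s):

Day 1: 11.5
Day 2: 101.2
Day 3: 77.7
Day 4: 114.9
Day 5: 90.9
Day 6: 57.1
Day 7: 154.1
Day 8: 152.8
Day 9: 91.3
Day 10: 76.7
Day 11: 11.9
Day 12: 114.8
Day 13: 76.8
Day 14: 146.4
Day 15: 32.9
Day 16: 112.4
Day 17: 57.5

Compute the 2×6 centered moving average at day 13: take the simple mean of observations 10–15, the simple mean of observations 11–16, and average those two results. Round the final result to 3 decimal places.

Sum over 10–15: 76.7 + 11.9 + 114.8 + 76.8 + 146.4 + 32.9 = 459.5
Sum over 11–16: 11.9 + 114.8 + 76.8 + 146.4 + 32.9 + 112.4 = 495.2
CMA at t=13 = (459.5 + 495.2) / (2·6) = 954.7 / 12 = 79.558

79.558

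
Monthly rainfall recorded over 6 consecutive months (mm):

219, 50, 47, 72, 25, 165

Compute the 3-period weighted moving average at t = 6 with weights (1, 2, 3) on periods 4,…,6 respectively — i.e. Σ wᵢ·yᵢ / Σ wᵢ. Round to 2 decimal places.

102.83

Weighted sum: 1·72 + 2·25 + 3·165 = 72 + 50 + 495 = 617
Weight total: 1 + 2 + 3 = 6
WMA = 617 / 6 = 102.83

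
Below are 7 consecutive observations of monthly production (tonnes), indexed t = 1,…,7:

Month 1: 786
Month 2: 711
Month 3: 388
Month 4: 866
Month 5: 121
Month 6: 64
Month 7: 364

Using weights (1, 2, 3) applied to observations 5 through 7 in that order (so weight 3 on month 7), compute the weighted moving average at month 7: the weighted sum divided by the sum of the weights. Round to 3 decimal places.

223.500

Weighted sum: 1·121 + 2·64 + 3·364 = 121 + 128 + 1092 = 1341
Weight total: 1 + 2 + 3 = 6
WMA = 1341 / 6 = 223.500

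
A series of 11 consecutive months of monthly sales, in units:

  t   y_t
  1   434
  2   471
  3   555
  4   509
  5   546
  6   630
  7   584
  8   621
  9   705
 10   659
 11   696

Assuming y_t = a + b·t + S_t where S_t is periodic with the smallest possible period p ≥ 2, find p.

3

First differences y_{t+1} − y_t: 37, 84, -46, 37, 84, -46, 37, 84, …
The difference pattern repeats every 3 terms and not for any smaller step, so p = 3.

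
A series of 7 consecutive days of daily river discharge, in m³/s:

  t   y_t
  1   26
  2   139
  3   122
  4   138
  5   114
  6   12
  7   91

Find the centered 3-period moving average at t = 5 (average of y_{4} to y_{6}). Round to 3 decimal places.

88.000

Sum of periods 4–6: 138 + 114 + 12 = 264
Divide by 3: 264 / 3 = 88.000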